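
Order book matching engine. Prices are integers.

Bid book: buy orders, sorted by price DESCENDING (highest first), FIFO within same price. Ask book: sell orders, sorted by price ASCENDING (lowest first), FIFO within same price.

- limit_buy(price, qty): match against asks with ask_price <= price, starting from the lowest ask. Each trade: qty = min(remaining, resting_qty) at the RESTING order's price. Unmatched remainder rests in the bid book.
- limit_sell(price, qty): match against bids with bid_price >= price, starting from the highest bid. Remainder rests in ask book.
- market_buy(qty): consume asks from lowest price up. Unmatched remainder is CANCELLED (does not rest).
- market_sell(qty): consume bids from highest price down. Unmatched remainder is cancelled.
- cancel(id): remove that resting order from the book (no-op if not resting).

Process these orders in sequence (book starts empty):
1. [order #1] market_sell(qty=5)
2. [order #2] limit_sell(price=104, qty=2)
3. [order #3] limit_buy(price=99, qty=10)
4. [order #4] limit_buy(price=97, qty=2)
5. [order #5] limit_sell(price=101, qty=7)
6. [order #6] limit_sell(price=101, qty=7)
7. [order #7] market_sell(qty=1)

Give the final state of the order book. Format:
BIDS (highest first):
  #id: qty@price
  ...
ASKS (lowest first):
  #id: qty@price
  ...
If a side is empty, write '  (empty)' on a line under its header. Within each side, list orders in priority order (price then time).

Answer: BIDS (highest first):
  #3: 9@99
  #4: 2@97
ASKS (lowest first):
  #5: 7@101
  #6: 7@101
  #2: 2@104

Derivation:
After op 1 [order #1] market_sell(qty=5): fills=none; bids=[-] asks=[-]
After op 2 [order #2] limit_sell(price=104, qty=2): fills=none; bids=[-] asks=[#2:2@104]
After op 3 [order #3] limit_buy(price=99, qty=10): fills=none; bids=[#3:10@99] asks=[#2:2@104]
After op 4 [order #4] limit_buy(price=97, qty=2): fills=none; bids=[#3:10@99 #4:2@97] asks=[#2:2@104]
After op 5 [order #5] limit_sell(price=101, qty=7): fills=none; bids=[#3:10@99 #4:2@97] asks=[#5:7@101 #2:2@104]
After op 6 [order #6] limit_sell(price=101, qty=7): fills=none; bids=[#3:10@99 #4:2@97] asks=[#5:7@101 #6:7@101 #2:2@104]
After op 7 [order #7] market_sell(qty=1): fills=#3x#7:1@99; bids=[#3:9@99 #4:2@97] asks=[#5:7@101 #6:7@101 #2:2@104]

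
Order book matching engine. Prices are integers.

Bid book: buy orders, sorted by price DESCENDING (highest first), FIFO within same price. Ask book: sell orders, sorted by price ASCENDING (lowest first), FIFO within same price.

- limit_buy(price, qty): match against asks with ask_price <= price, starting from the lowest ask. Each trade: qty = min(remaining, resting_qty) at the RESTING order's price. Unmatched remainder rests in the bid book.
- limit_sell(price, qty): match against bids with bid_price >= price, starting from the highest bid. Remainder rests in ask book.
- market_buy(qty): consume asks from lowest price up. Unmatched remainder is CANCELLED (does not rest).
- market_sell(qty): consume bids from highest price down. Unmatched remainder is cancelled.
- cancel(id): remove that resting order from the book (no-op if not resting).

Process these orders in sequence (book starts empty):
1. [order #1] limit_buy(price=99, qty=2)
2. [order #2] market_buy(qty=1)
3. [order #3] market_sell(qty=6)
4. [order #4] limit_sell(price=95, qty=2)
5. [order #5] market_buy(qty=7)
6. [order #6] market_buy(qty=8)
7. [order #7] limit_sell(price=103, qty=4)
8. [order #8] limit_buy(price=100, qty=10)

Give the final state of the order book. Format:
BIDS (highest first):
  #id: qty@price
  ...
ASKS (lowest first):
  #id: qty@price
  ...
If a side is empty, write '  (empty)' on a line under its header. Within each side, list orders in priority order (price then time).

Answer: BIDS (highest first):
  #8: 10@100
ASKS (lowest first):
  #7: 4@103

Derivation:
After op 1 [order #1] limit_buy(price=99, qty=2): fills=none; bids=[#1:2@99] asks=[-]
After op 2 [order #2] market_buy(qty=1): fills=none; bids=[#1:2@99] asks=[-]
After op 3 [order #3] market_sell(qty=6): fills=#1x#3:2@99; bids=[-] asks=[-]
After op 4 [order #4] limit_sell(price=95, qty=2): fills=none; bids=[-] asks=[#4:2@95]
After op 5 [order #5] market_buy(qty=7): fills=#5x#4:2@95; bids=[-] asks=[-]
After op 6 [order #6] market_buy(qty=8): fills=none; bids=[-] asks=[-]
After op 7 [order #7] limit_sell(price=103, qty=4): fills=none; bids=[-] asks=[#7:4@103]
After op 8 [order #8] limit_buy(price=100, qty=10): fills=none; bids=[#8:10@100] asks=[#7:4@103]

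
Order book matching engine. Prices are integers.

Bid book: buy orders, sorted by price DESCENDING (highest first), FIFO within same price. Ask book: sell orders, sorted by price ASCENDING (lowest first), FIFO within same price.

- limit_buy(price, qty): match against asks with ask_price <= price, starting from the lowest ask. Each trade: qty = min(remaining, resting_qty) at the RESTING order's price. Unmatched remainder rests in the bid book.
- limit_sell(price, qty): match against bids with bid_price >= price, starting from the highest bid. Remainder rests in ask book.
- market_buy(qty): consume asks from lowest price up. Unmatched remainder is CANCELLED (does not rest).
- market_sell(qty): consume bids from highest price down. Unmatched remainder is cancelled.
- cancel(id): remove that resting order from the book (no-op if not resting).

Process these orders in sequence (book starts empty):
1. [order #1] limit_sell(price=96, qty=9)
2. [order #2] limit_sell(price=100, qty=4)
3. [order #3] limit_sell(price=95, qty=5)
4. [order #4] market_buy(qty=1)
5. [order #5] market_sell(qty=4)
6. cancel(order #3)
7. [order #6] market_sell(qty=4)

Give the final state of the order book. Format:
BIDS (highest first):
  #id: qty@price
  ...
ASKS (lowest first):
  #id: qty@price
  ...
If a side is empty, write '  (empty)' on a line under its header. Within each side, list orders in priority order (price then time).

Answer: BIDS (highest first):
  (empty)
ASKS (lowest first):
  #1: 9@96
  #2: 4@100

Derivation:
After op 1 [order #1] limit_sell(price=96, qty=9): fills=none; bids=[-] asks=[#1:9@96]
After op 2 [order #2] limit_sell(price=100, qty=4): fills=none; bids=[-] asks=[#1:9@96 #2:4@100]
After op 3 [order #3] limit_sell(price=95, qty=5): fills=none; bids=[-] asks=[#3:5@95 #1:9@96 #2:4@100]
After op 4 [order #4] market_buy(qty=1): fills=#4x#3:1@95; bids=[-] asks=[#3:4@95 #1:9@96 #2:4@100]
After op 5 [order #5] market_sell(qty=4): fills=none; bids=[-] asks=[#3:4@95 #1:9@96 #2:4@100]
After op 6 cancel(order #3): fills=none; bids=[-] asks=[#1:9@96 #2:4@100]
After op 7 [order #6] market_sell(qty=4): fills=none; bids=[-] asks=[#1:9@96 #2:4@100]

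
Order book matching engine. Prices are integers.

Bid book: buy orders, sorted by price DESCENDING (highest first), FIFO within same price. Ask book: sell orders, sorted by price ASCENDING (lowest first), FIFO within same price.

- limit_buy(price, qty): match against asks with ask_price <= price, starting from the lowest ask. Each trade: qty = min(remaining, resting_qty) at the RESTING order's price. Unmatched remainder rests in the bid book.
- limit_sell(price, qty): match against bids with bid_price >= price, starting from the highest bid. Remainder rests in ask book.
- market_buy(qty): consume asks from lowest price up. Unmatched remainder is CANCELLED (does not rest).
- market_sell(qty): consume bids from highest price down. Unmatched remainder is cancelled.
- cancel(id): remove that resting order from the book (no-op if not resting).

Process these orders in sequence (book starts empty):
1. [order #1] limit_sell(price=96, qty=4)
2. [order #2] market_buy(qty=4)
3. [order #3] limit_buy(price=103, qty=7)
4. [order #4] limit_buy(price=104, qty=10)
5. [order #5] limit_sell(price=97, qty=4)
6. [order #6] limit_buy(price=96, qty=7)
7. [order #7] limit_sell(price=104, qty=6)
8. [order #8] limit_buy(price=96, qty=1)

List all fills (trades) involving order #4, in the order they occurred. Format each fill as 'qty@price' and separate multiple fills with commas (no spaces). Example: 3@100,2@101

Answer: 4@104,6@104

Derivation:
After op 1 [order #1] limit_sell(price=96, qty=4): fills=none; bids=[-] asks=[#1:4@96]
After op 2 [order #2] market_buy(qty=4): fills=#2x#1:4@96; bids=[-] asks=[-]
After op 3 [order #3] limit_buy(price=103, qty=7): fills=none; bids=[#3:7@103] asks=[-]
After op 4 [order #4] limit_buy(price=104, qty=10): fills=none; bids=[#4:10@104 #3:7@103] asks=[-]
After op 5 [order #5] limit_sell(price=97, qty=4): fills=#4x#5:4@104; bids=[#4:6@104 #3:7@103] asks=[-]
After op 6 [order #6] limit_buy(price=96, qty=7): fills=none; bids=[#4:6@104 #3:7@103 #6:7@96] asks=[-]
After op 7 [order #7] limit_sell(price=104, qty=6): fills=#4x#7:6@104; bids=[#3:7@103 #6:7@96] asks=[-]
After op 8 [order #8] limit_buy(price=96, qty=1): fills=none; bids=[#3:7@103 #6:7@96 #8:1@96] asks=[-]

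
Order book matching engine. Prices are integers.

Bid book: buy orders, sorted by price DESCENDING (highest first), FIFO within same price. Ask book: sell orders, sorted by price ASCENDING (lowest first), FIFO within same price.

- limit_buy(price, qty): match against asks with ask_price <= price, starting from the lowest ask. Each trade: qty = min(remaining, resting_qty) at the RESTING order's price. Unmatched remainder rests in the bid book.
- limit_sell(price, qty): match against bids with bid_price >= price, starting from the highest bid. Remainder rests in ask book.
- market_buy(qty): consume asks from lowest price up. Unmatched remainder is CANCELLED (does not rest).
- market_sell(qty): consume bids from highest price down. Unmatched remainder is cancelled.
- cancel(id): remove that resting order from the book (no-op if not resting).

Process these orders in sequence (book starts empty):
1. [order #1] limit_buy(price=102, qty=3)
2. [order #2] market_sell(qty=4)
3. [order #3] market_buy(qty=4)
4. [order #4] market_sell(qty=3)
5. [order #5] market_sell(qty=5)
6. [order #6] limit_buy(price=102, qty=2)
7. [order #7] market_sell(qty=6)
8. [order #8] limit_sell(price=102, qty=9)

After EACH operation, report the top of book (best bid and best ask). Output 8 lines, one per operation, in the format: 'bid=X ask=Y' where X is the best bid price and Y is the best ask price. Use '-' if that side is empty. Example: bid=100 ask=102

After op 1 [order #1] limit_buy(price=102, qty=3): fills=none; bids=[#1:3@102] asks=[-]
After op 2 [order #2] market_sell(qty=4): fills=#1x#2:3@102; bids=[-] asks=[-]
After op 3 [order #3] market_buy(qty=4): fills=none; bids=[-] asks=[-]
After op 4 [order #4] market_sell(qty=3): fills=none; bids=[-] asks=[-]
After op 5 [order #5] market_sell(qty=5): fills=none; bids=[-] asks=[-]
After op 6 [order #6] limit_buy(price=102, qty=2): fills=none; bids=[#6:2@102] asks=[-]
After op 7 [order #7] market_sell(qty=6): fills=#6x#7:2@102; bids=[-] asks=[-]
After op 8 [order #8] limit_sell(price=102, qty=9): fills=none; bids=[-] asks=[#8:9@102]

Answer: bid=102 ask=-
bid=- ask=-
bid=- ask=-
bid=- ask=-
bid=- ask=-
bid=102 ask=-
bid=- ask=-
bid=- ask=102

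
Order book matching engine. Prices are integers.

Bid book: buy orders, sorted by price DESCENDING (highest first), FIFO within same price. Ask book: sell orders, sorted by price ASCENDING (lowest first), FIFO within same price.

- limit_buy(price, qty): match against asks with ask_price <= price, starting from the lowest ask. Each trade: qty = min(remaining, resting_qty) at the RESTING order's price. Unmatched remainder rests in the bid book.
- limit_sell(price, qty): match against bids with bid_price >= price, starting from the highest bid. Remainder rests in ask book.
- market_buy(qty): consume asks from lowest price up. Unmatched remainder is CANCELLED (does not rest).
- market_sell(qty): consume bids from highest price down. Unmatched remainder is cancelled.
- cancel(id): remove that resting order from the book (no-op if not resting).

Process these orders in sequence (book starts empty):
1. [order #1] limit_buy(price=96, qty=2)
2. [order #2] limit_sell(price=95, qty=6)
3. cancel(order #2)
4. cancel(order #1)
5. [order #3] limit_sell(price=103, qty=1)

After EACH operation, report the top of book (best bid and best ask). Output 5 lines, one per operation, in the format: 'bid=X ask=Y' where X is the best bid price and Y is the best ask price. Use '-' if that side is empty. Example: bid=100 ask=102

Answer: bid=96 ask=-
bid=- ask=95
bid=- ask=-
bid=- ask=-
bid=- ask=103

Derivation:
After op 1 [order #1] limit_buy(price=96, qty=2): fills=none; bids=[#1:2@96] asks=[-]
After op 2 [order #2] limit_sell(price=95, qty=6): fills=#1x#2:2@96; bids=[-] asks=[#2:4@95]
After op 3 cancel(order #2): fills=none; bids=[-] asks=[-]
After op 4 cancel(order #1): fills=none; bids=[-] asks=[-]
After op 5 [order #3] limit_sell(price=103, qty=1): fills=none; bids=[-] asks=[#3:1@103]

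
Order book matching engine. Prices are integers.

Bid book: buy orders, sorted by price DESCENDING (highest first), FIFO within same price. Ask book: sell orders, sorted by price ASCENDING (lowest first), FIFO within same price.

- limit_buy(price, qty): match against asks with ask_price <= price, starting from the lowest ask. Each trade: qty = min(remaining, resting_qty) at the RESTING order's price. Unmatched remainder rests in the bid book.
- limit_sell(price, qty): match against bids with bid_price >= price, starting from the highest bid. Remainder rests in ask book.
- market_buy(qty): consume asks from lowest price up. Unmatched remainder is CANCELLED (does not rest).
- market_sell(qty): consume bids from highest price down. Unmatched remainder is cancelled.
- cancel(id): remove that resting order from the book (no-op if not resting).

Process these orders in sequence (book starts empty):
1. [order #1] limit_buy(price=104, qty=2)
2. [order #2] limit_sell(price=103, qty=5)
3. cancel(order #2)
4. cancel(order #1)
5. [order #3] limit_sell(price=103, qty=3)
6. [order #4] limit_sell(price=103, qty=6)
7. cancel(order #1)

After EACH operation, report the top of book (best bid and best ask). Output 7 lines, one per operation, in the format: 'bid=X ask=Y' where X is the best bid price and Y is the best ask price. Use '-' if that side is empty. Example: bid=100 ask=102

After op 1 [order #1] limit_buy(price=104, qty=2): fills=none; bids=[#1:2@104] asks=[-]
After op 2 [order #2] limit_sell(price=103, qty=5): fills=#1x#2:2@104; bids=[-] asks=[#2:3@103]
After op 3 cancel(order #2): fills=none; bids=[-] asks=[-]
After op 4 cancel(order #1): fills=none; bids=[-] asks=[-]
After op 5 [order #3] limit_sell(price=103, qty=3): fills=none; bids=[-] asks=[#3:3@103]
After op 6 [order #4] limit_sell(price=103, qty=6): fills=none; bids=[-] asks=[#3:3@103 #4:6@103]
After op 7 cancel(order #1): fills=none; bids=[-] asks=[#3:3@103 #4:6@103]

Answer: bid=104 ask=-
bid=- ask=103
bid=- ask=-
bid=- ask=-
bid=- ask=103
bid=- ask=103
bid=- ask=103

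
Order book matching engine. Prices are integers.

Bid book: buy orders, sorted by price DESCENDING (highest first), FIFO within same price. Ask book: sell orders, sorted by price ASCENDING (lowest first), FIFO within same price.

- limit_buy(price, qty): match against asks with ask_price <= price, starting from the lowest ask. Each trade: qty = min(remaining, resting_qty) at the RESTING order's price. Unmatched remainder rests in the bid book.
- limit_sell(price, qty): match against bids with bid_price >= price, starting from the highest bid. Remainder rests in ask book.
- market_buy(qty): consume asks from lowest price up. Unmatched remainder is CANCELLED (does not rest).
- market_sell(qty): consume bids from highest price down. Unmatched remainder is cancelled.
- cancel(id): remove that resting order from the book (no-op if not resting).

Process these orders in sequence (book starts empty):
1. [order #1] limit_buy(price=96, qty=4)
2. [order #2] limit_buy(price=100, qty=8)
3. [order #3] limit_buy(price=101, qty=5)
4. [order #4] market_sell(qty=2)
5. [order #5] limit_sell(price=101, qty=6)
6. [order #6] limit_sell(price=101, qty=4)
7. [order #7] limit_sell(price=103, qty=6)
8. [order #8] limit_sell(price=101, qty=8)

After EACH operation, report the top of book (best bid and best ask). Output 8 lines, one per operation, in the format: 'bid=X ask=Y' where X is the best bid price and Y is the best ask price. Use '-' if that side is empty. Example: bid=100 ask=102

After op 1 [order #1] limit_buy(price=96, qty=4): fills=none; bids=[#1:4@96] asks=[-]
After op 2 [order #2] limit_buy(price=100, qty=8): fills=none; bids=[#2:8@100 #1:4@96] asks=[-]
After op 3 [order #3] limit_buy(price=101, qty=5): fills=none; bids=[#3:5@101 #2:8@100 #1:4@96] asks=[-]
After op 4 [order #4] market_sell(qty=2): fills=#3x#4:2@101; bids=[#3:3@101 #2:8@100 #1:4@96] asks=[-]
After op 5 [order #5] limit_sell(price=101, qty=6): fills=#3x#5:3@101; bids=[#2:8@100 #1:4@96] asks=[#5:3@101]
After op 6 [order #6] limit_sell(price=101, qty=4): fills=none; bids=[#2:8@100 #1:4@96] asks=[#5:3@101 #6:4@101]
After op 7 [order #7] limit_sell(price=103, qty=6): fills=none; bids=[#2:8@100 #1:4@96] asks=[#5:3@101 #6:4@101 #7:6@103]
After op 8 [order #8] limit_sell(price=101, qty=8): fills=none; bids=[#2:8@100 #1:4@96] asks=[#5:3@101 #6:4@101 #8:8@101 #7:6@103]

Answer: bid=96 ask=-
bid=100 ask=-
bid=101 ask=-
bid=101 ask=-
bid=100 ask=101
bid=100 ask=101
bid=100 ask=101
bid=100 ask=101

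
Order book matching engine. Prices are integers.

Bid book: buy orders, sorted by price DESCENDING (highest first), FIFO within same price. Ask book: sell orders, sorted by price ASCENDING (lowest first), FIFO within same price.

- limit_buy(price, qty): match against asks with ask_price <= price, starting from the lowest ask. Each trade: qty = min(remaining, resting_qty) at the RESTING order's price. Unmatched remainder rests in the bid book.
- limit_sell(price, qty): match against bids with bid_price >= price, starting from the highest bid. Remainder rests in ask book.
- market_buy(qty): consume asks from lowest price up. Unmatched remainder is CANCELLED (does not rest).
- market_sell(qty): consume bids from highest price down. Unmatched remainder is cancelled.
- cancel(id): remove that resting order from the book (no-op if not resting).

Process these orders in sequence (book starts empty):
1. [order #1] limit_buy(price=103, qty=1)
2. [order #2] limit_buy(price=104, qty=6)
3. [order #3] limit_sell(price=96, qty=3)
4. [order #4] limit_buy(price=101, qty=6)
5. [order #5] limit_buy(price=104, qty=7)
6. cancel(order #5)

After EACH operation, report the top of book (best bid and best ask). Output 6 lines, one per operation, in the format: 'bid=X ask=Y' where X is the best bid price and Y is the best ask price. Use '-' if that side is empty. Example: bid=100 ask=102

Answer: bid=103 ask=-
bid=104 ask=-
bid=104 ask=-
bid=104 ask=-
bid=104 ask=-
bid=104 ask=-

Derivation:
After op 1 [order #1] limit_buy(price=103, qty=1): fills=none; bids=[#1:1@103] asks=[-]
After op 2 [order #2] limit_buy(price=104, qty=6): fills=none; bids=[#2:6@104 #1:1@103] asks=[-]
After op 3 [order #3] limit_sell(price=96, qty=3): fills=#2x#3:3@104; bids=[#2:3@104 #1:1@103] asks=[-]
After op 4 [order #4] limit_buy(price=101, qty=6): fills=none; bids=[#2:3@104 #1:1@103 #4:6@101] asks=[-]
After op 5 [order #5] limit_buy(price=104, qty=7): fills=none; bids=[#2:3@104 #5:7@104 #1:1@103 #4:6@101] asks=[-]
After op 6 cancel(order #5): fills=none; bids=[#2:3@104 #1:1@103 #4:6@101] asks=[-]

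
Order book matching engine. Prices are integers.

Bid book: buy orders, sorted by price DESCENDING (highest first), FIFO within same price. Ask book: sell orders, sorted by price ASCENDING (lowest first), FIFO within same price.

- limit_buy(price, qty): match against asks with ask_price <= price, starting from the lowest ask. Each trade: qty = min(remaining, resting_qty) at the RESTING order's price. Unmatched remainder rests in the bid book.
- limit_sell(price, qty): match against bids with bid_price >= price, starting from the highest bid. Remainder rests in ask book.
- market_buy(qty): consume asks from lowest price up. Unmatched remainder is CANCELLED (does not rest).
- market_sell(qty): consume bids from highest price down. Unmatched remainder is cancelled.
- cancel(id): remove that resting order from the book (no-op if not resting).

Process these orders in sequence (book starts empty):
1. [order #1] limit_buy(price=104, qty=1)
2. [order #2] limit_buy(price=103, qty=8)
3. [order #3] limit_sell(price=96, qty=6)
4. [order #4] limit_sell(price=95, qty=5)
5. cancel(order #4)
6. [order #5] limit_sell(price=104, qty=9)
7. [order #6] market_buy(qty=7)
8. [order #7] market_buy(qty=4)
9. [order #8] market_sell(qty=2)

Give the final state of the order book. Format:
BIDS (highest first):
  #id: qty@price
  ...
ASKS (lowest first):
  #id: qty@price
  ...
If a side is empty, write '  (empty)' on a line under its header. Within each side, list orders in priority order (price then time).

Answer: BIDS (highest first):
  (empty)
ASKS (lowest first):
  (empty)

Derivation:
After op 1 [order #1] limit_buy(price=104, qty=1): fills=none; bids=[#1:1@104] asks=[-]
After op 2 [order #2] limit_buy(price=103, qty=8): fills=none; bids=[#1:1@104 #2:8@103] asks=[-]
After op 3 [order #3] limit_sell(price=96, qty=6): fills=#1x#3:1@104 #2x#3:5@103; bids=[#2:3@103] asks=[-]
After op 4 [order #4] limit_sell(price=95, qty=5): fills=#2x#4:3@103; bids=[-] asks=[#4:2@95]
After op 5 cancel(order #4): fills=none; bids=[-] asks=[-]
After op 6 [order #5] limit_sell(price=104, qty=9): fills=none; bids=[-] asks=[#5:9@104]
After op 7 [order #6] market_buy(qty=7): fills=#6x#5:7@104; bids=[-] asks=[#5:2@104]
After op 8 [order #7] market_buy(qty=4): fills=#7x#5:2@104; bids=[-] asks=[-]
After op 9 [order #8] market_sell(qty=2): fills=none; bids=[-] asks=[-]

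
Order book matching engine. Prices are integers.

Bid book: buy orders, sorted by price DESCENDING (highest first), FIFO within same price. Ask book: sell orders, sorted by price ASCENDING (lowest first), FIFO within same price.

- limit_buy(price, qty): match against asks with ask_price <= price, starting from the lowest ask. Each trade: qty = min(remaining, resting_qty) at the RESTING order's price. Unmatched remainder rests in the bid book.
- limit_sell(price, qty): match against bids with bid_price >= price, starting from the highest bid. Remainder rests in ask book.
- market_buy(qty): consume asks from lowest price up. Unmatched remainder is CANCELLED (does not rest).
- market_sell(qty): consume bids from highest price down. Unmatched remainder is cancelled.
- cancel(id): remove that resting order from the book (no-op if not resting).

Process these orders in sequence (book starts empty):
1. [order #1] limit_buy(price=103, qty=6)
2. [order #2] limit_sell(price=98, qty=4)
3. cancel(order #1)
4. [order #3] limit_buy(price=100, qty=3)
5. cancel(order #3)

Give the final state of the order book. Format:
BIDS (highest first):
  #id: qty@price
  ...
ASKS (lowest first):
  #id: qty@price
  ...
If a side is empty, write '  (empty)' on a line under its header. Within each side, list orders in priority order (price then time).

Answer: BIDS (highest first):
  (empty)
ASKS (lowest first):
  (empty)

Derivation:
After op 1 [order #1] limit_buy(price=103, qty=6): fills=none; bids=[#1:6@103] asks=[-]
After op 2 [order #2] limit_sell(price=98, qty=4): fills=#1x#2:4@103; bids=[#1:2@103] asks=[-]
After op 3 cancel(order #1): fills=none; bids=[-] asks=[-]
After op 4 [order #3] limit_buy(price=100, qty=3): fills=none; bids=[#3:3@100] asks=[-]
After op 5 cancel(order #3): fills=none; bids=[-] asks=[-]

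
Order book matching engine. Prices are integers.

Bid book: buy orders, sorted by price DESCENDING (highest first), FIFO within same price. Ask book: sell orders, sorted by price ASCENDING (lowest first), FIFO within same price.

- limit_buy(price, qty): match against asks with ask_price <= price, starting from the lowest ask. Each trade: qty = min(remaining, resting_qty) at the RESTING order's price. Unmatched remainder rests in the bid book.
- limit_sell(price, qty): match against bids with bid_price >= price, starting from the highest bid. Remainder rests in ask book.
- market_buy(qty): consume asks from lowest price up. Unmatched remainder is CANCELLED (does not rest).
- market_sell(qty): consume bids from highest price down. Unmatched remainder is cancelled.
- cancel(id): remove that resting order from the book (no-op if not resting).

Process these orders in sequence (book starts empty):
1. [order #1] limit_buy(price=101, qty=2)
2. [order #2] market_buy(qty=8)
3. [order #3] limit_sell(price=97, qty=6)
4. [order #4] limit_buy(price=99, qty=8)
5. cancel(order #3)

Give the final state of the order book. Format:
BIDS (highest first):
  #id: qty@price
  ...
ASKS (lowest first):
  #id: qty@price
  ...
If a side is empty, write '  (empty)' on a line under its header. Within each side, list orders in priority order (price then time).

After op 1 [order #1] limit_buy(price=101, qty=2): fills=none; bids=[#1:2@101] asks=[-]
After op 2 [order #2] market_buy(qty=8): fills=none; bids=[#1:2@101] asks=[-]
After op 3 [order #3] limit_sell(price=97, qty=6): fills=#1x#3:2@101; bids=[-] asks=[#3:4@97]
After op 4 [order #4] limit_buy(price=99, qty=8): fills=#4x#3:4@97; bids=[#4:4@99] asks=[-]
After op 5 cancel(order #3): fills=none; bids=[#4:4@99] asks=[-]

Answer: BIDS (highest first):
  #4: 4@99
ASKS (lowest first):
  (empty)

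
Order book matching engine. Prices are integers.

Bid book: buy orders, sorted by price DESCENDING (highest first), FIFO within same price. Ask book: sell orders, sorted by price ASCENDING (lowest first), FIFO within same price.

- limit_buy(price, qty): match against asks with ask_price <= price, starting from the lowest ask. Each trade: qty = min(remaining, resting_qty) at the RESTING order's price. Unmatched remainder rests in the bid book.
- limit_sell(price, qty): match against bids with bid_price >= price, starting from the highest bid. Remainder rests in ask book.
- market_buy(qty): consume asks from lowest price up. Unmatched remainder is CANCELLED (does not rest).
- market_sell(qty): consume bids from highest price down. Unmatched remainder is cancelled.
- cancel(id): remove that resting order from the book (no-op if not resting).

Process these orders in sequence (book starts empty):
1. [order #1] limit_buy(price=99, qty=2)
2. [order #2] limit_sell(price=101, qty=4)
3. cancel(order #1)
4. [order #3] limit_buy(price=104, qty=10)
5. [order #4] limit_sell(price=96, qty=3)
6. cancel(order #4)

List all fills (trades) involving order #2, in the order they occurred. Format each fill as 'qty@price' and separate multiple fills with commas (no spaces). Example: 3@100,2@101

Answer: 4@101

Derivation:
After op 1 [order #1] limit_buy(price=99, qty=2): fills=none; bids=[#1:2@99] asks=[-]
After op 2 [order #2] limit_sell(price=101, qty=4): fills=none; bids=[#1:2@99] asks=[#2:4@101]
After op 3 cancel(order #1): fills=none; bids=[-] asks=[#2:4@101]
After op 4 [order #3] limit_buy(price=104, qty=10): fills=#3x#2:4@101; bids=[#3:6@104] asks=[-]
After op 5 [order #4] limit_sell(price=96, qty=3): fills=#3x#4:3@104; bids=[#3:3@104] asks=[-]
After op 6 cancel(order #4): fills=none; bids=[#3:3@104] asks=[-]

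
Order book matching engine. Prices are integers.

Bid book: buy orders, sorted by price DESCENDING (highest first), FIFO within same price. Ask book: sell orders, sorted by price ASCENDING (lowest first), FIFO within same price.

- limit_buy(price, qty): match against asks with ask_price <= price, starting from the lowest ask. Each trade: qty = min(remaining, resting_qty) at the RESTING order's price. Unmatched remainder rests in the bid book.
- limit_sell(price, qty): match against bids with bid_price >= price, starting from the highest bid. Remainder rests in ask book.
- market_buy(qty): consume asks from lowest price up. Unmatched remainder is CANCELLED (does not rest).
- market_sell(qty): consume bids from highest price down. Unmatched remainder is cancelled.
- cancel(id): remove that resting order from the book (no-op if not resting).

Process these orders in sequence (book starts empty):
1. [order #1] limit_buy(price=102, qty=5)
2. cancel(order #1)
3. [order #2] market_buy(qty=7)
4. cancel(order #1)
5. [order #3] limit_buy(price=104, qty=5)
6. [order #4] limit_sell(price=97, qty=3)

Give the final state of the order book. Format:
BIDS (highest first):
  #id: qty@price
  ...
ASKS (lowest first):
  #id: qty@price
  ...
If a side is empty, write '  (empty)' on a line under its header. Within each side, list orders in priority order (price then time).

Answer: BIDS (highest first):
  #3: 2@104
ASKS (lowest first):
  (empty)

Derivation:
After op 1 [order #1] limit_buy(price=102, qty=5): fills=none; bids=[#1:5@102] asks=[-]
After op 2 cancel(order #1): fills=none; bids=[-] asks=[-]
After op 3 [order #2] market_buy(qty=7): fills=none; bids=[-] asks=[-]
After op 4 cancel(order #1): fills=none; bids=[-] asks=[-]
After op 5 [order #3] limit_buy(price=104, qty=5): fills=none; bids=[#3:5@104] asks=[-]
After op 6 [order #4] limit_sell(price=97, qty=3): fills=#3x#4:3@104; bids=[#3:2@104] asks=[-]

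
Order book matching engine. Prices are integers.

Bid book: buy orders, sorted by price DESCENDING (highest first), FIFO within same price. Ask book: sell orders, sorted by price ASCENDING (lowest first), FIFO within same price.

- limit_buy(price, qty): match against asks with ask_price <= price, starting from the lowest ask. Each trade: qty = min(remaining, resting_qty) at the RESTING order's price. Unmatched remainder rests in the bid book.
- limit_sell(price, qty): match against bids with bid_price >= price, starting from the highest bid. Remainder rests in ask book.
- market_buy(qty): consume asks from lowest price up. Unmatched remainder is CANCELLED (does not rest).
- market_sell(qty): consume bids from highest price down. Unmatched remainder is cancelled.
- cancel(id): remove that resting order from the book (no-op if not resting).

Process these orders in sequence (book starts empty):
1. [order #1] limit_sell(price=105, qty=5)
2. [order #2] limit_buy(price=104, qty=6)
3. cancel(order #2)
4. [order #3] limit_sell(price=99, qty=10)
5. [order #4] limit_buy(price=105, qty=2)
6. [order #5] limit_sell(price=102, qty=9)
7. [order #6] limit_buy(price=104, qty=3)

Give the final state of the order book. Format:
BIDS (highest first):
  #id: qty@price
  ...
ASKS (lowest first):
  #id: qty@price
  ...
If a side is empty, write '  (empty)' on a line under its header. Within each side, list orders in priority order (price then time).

After op 1 [order #1] limit_sell(price=105, qty=5): fills=none; bids=[-] asks=[#1:5@105]
After op 2 [order #2] limit_buy(price=104, qty=6): fills=none; bids=[#2:6@104] asks=[#1:5@105]
After op 3 cancel(order #2): fills=none; bids=[-] asks=[#1:5@105]
After op 4 [order #3] limit_sell(price=99, qty=10): fills=none; bids=[-] asks=[#3:10@99 #1:5@105]
After op 5 [order #4] limit_buy(price=105, qty=2): fills=#4x#3:2@99; bids=[-] asks=[#3:8@99 #1:5@105]
After op 6 [order #5] limit_sell(price=102, qty=9): fills=none; bids=[-] asks=[#3:8@99 #5:9@102 #1:5@105]
After op 7 [order #6] limit_buy(price=104, qty=3): fills=#6x#3:3@99; bids=[-] asks=[#3:5@99 #5:9@102 #1:5@105]

Answer: BIDS (highest first):
  (empty)
ASKS (lowest first):
  #3: 5@99
  #5: 9@102
  #1: 5@105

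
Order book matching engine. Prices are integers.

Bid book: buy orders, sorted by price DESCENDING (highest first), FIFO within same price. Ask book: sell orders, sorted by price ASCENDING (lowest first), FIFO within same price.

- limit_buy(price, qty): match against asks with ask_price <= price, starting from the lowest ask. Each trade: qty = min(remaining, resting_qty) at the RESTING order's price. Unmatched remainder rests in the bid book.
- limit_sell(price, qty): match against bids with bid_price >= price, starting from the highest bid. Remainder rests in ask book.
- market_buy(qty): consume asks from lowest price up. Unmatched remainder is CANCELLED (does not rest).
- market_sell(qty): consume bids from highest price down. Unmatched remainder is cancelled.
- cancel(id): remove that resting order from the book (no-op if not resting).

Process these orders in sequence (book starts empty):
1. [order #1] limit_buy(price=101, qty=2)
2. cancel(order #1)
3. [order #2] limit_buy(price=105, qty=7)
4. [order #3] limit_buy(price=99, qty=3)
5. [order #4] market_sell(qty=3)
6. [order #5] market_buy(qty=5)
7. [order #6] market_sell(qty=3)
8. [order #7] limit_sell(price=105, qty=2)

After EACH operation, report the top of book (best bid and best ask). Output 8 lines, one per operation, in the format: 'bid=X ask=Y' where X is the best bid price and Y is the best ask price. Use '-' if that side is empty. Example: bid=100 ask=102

After op 1 [order #1] limit_buy(price=101, qty=2): fills=none; bids=[#1:2@101] asks=[-]
After op 2 cancel(order #1): fills=none; bids=[-] asks=[-]
After op 3 [order #2] limit_buy(price=105, qty=7): fills=none; bids=[#2:7@105] asks=[-]
After op 4 [order #3] limit_buy(price=99, qty=3): fills=none; bids=[#2:7@105 #3:3@99] asks=[-]
After op 5 [order #4] market_sell(qty=3): fills=#2x#4:3@105; bids=[#2:4@105 #3:3@99] asks=[-]
After op 6 [order #5] market_buy(qty=5): fills=none; bids=[#2:4@105 #3:3@99] asks=[-]
After op 7 [order #6] market_sell(qty=3): fills=#2x#6:3@105; bids=[#2:1@105 #3:3@99] asks=[-]
After op 8 [order #7] limit_sell(price=105, qty=2): fills=#2x#7:1@105; bids=[#3:3@99] asks=[#7:1@105]

Answer: bid=101 ask=-
bid=- ask=-
bid=105 ask=-
bid=105 ask=-
bid=105 ask=-
bid=105 ask=-
bid=105 ask=-
bid=99 ask=105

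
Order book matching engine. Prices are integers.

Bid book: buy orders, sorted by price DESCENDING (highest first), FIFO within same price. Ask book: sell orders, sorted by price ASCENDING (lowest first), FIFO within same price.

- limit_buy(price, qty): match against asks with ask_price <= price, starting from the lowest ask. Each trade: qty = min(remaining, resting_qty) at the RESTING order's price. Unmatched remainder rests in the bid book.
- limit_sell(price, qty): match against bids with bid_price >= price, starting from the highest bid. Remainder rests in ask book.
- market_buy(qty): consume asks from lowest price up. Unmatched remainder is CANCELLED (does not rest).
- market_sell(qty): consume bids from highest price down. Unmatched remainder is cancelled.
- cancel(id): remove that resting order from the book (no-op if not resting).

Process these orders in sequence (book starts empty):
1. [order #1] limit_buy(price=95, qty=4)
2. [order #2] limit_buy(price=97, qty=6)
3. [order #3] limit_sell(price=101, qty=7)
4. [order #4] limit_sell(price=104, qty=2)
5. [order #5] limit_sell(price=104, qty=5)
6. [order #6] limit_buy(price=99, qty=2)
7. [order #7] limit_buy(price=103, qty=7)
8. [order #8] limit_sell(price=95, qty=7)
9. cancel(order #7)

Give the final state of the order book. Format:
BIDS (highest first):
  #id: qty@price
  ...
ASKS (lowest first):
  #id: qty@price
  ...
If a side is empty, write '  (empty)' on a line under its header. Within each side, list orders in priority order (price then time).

After op 1 [order #1] limit_buy(price=95, qty=4): fills=none; bids=[#1:4@95] asks=[-]
After op 2 [order #2] limit_buy(price=97, qty=6): fills=none; bids=[#2:6@97 #1:4@95] asks=[-]
After op 3 [order #3] limit_sell(price=101, qty=7): fills=none; bids=[#2:6@97 #1:4@95] asks=[#3:7@101]
After op 4 [order #4] limit_sell(price=104, qty=2): fills=none; bids=[#2:6@97 #1:4@95] asks=[#3:7@101 #4:2@104]
After op 5 [order #5] limit_sell(price=104, qty=5): fills=none; bids=[#2:6@97 #1:4@95] asks=[#3:7@101 #4:2@104 #5:5@104]
After op 6 [order #6] limit_buy(price=99, qty=2): fills=none; bids=[#6:2@99 #2:6@97 #1:4@95] asks=[#3:7@101 #4:2@104 #5:5@104]
After op 7 [order #7] limit_buy(price=103, qty=7): fills=#7x#3:7@101; bids=[#6:2@99 #2:6@97 #1:4@95] asks=[#4:2@104 #5:5@104]
After op 8 [order #8] limit_sell(price=95, qty=7): fills=#6x#8:2@99 #2x#8:5@97; bids=[#2:1@97 #1:4@95] asks=[#4:2@104 #5:5@104]
After op 9 cancel(order #7): fills=none; bids=[#2:1@97 #1:4@95] asks=[#4:2@104 #5:5@104]

Answer: BIDS (highest first):
  #2: 1@97
  #1: 4@95
ASKS (lowest first):
  #4: 2@104
  #5: 5@104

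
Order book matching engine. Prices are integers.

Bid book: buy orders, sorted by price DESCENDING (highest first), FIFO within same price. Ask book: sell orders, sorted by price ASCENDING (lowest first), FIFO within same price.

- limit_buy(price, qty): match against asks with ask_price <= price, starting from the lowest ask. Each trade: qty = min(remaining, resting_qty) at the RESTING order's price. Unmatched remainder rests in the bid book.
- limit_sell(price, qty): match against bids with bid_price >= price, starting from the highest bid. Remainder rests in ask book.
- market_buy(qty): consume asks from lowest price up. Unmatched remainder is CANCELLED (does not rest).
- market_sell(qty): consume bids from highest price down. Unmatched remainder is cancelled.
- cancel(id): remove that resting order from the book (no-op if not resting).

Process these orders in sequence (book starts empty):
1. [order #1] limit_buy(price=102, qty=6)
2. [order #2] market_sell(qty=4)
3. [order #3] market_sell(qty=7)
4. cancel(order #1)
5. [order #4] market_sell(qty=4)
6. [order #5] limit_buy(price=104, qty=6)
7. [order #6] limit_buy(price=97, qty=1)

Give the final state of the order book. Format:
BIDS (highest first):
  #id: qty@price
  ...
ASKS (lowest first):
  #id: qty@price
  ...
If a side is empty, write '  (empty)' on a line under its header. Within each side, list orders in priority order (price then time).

Answer: BIDS (highest first):
  #5: 6@104
  #6: 1@97
ASKS (lowest first):
  (empty)

Derivation:
After op 1 [order #1] limit_buy(price=102, qty=6): fills=none; bids=[#1:6@102] asks=[-]
After op 2 [order #2] market_sell(qty=4): fills=#1x#2:4@102; bids=[#1:2@102] asks=[-]
After op 3 [order #3] market_sell(qty=7): fills=#1x#3:2@102; bids=[-] asks=[-]
After op 4 cancel(order #1): fills=none; bids=[-] asks=[-]
After op 5 [order #4] market_sell(qty=4): fills=none; bids=[-] asks=[-]
After op 6 [order #5] limit_buy(price=104, qty=6): fills=none; bids=[#5:6@104] asks=[-]
After op 7 [order #6] limit_buy(price=97, qty=1): fills=none; bids=[#5:6@104 #6:1@97] asks=[-]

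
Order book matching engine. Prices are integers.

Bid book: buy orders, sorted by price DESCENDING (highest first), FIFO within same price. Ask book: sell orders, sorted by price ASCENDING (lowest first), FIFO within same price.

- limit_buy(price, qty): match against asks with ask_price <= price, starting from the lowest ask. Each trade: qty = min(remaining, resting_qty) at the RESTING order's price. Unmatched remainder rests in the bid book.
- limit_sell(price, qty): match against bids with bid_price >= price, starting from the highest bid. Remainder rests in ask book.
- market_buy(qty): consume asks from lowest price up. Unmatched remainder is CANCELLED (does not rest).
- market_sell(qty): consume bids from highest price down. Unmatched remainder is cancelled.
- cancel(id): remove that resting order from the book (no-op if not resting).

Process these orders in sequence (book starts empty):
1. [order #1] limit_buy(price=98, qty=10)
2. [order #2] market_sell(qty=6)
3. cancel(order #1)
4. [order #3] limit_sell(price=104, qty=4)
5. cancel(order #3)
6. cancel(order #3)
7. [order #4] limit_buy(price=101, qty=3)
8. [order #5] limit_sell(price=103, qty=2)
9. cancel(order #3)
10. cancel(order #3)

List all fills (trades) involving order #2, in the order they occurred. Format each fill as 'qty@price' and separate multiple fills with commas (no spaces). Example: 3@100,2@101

Answer: 6@98

Derivation:
After op 1 [order #1] limit_buy(price=98, qty=10): fills=none; bids=[#1:10@98] asks=[-]
After op 2 [order #2] market_sell(qty=6): fills=#1x#2:6@98; bids=[#1:4@98] asks=[-]
After op 3 cancel(order #1): fills=none; bids=[-] asks=[-]
After op 4 [order #3] limit_sell(price=104, qty=4): fills=none; bids=[-] asks=[#3:4@104]
After op 5 cancel(order #3): fills=none; bids=[-] asks=[-]
After op 6 cancel(order #3): fills=none; bids=[-] asks=[-]
After op 7 [order #4] limit_buy(price=101, qty=3): fills=none; bids=[#4:3@101] asks=[-]
After op 8 [order #5] limit_sell(price=103, qty=2): fills=none; bids=[#4:3@101] asks=[#5:2@103]
After op 9 cancel(order #3): fills=none; bids=[#4:3@101] asks=[#5:2@103]
After op 10 cancel(order #3): fills=none; bids=[#4:3@101] asks=[#5:2@103]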